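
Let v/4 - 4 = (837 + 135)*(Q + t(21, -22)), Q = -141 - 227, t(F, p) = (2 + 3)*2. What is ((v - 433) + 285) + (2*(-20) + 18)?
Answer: -1392058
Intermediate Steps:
t(F, p) = 10 (t(F, p) = 5*2 = 10)
Q = -368
v = -1391888 (v = 16 + 4*((837 + 135)*(-368 + 10)) = 16 + 4*(972*(-358)) = 16 + 4*(-347976) = 16 - 1391904 = -1391888)
((v - 433) + 285) + (2*(-20) + 18) = ((-1391888 - 433) + 285) + (2*(-20) + 18) = (-1392321 + 285) + (-40 + 18) = -1392036 - 22 = -1392058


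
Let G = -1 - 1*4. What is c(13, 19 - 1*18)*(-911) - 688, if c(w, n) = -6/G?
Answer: -8906/5 ≈ -1781.2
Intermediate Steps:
G = -5 (G = -1 - 4 = -5)
c(w, n) = 6/5 (c(w, n) = -6/(-5) = -6*(-1/5) = 6/5)
c(13, 19 - 1*18)*(-911) - 688 = (6/5)*(-911) - 688 = -5466/5 - 688 = -8906/5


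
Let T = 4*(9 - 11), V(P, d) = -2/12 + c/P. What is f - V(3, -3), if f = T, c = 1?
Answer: -49/6 ≈ -8.1667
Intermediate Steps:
V(P, d) = -⅙ + 1/P (V(P, d) = -2/12 + 1/P = -2*1/12 + 1/P = -⅙ + 1/P)
T = -8 (T = 4*(-2) = -8)
f = -8
f - V(3, -3) = -8 - (6 - 1*3)/(6*3) = -8 - (6 - 3)/(6*3) = -8 - 3/(6*3) = -8 - 1*⅙ = -8 - ⅙ = -49/6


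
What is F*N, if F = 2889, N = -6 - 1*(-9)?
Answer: 8667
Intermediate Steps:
N = 3 (N = -6 + 9 = 3)
F*N = 2889*3 = 8667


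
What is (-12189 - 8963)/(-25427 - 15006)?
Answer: 21152/40433 ≈ 0.52314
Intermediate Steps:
(-12189 - 8963)/(-25427 - 15006) = -21152/(-40433) = -21152*(-1/40433) = 21152/40433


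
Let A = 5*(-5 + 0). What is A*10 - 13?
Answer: -263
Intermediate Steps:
A = -25 (A = 5*(-5) = -25)
A*10 - 13 = -25*10 - 13 = -250 - 13 = -263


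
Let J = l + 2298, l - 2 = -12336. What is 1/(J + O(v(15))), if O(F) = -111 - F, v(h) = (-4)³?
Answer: -1/10083 ≈ -9.9177e-5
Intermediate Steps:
l = -12334 (l = 2 - 12336 = -12334)
v(h) = -64
J = -10036 (J = -12334 + 2298 = -10036)
1/(J + O(v(15))) = 1/(-10036 + (-111 - 1*(-64))) = 1/(-10036 + (-111 + 64)) = 1/(-10036 - 47) = 1/(-10083) = -1/10083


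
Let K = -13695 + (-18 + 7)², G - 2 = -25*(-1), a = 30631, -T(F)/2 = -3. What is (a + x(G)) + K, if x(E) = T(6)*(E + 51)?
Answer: 17525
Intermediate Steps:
T(F) = 6 (T(F) = -2*(-3) = 6)
G = 27 (G = 2 - 25*(-1) = 2 + 25 = 27)
x(E) = 306 + 6*E (x(E) = 6*(E + 51) = 6*(51 + E) = 306 + 6*E)
K = -13574 (K = -13695 + (-11)² = -13695 + 121 = -13574)
(a + x(G)) + K = (30631 + (306 + 6*27)) - 13574 = (30631 + (306 + 162)) - 13574 = (30631 + 468) - 13574 = 31099 - 13574 = 17525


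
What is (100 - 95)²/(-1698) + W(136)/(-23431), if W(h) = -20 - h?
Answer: -320887/39785838 ≈ -0.0080654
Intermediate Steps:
(100 - 95)²/(-1698) + W(136)/(-23431) = (100 - 95)²/(-1698) + (-20 - 1*136)/(-23431) = 5²*(-1/1698) + (-20 - 136)*(-1/23431) = 25*(-1/1698) - 156*(-1/23431) = -25/1698 + 156/23431 = -320887/39785838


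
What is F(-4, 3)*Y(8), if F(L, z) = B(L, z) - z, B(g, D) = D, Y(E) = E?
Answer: 0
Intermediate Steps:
F(L, z) = 0 (F(L, z) = z - z = 0)
F(-4, 3)*Y(8) = 0*8 = 0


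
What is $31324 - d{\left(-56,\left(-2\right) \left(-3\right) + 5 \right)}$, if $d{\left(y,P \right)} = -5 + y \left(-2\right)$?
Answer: $31217$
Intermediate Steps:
$d{\left(y,P \right)} = -5 - 2 y$
$31324 - d{\left(-56,\left(-2\right) \left(-3\right) + 5 \right)} = 31324 - \left(-5 - -112\right) = 31324 - \left(-5 + 112\right) = 31324 - 107 = 31217$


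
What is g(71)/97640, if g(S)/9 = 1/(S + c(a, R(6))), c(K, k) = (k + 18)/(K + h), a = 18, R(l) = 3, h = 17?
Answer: 9/6991024 ≈ 1.2874e-6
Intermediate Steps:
c(K, k) = (18 + k)/(17 + K) (c(K, k) = (k + 18)/(K + 17) = (18 + k)/(17 + K))
g(S) = 9/(⅗ + S) (g(S) = 9/(S + (18 + 3)/(17 + 18)) = 9/(S + 21/35) = 9/(S + (1/35)*21) = 9/(S + ⅗) = 9/(⅗ + S))
g(71)/97640 = (45/(3 + 5*71))/97640 = (45/(3 + 355))*(1/97640) = (45/358)*(1/97640) = 9/6991024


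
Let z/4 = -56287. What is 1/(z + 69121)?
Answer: -1/156027 ≈ -6.4091e-6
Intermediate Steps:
z = -225148 (z = 4*(-56287) = -225148)
1/(z + 69121) = 1/(-225148 + 69121) = 1/(-156027) = -1/156027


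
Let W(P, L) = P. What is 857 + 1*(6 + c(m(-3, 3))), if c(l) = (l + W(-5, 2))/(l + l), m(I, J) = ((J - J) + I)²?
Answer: 7769/9 ≈ 863.22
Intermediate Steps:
m(I, J) = I² (m(I, J) = (0 + I)² = I²)
c(l) = (-5 + l)/(2*l) (c(l) = (l - 5)/(l + l) = (-5 + l)/((2*l)) = (-5 + l)*(1/(2*l)) = (-5 + l)/(2*l))
857 + 1*(6 + c(m(-3, 3))) = 857 + 1*(6 + (-5 + (-3)²)/(2*((-3)²))) = 857 + 1*(6 + (½)*(-5 + 9)/9) = 857 + 1*(6 + (½)*(⅑)*4) = 857 + 1*(6 + 2/9) = 857 + 1*(56/9) = 857 + 56/9 = 7769/9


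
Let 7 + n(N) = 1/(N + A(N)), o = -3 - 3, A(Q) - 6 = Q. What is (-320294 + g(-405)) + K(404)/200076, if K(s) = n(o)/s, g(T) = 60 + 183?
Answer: -155219685875467/484984224 ≈ -3.2005e+5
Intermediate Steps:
A(Q) = 6 + Q
o = -6
g(T) = 243
n(N) = -7 + 1/(6 + 2*N) (n(N) = -7 + 1/(N + (6 + N)) = -7 + 1/(6 + 2*N))
K(s) = -43/(6*s) (K(s) = ((-41 - 14*(-6))/(2*(3 - 6)))/s = ((1/2)*(-41 + 84)/(-3))/s = ((1/2)*(-1/3)*43)/s = -43/(6*s))
(-320294 + g(-405)) + K(404)/200076 = (-320294 + 243) - 43/6/404/200076 = -320051 - 43/6*1/404*(1/200076) = -320051 - 43/2424*1/200076 = -320051 - 43/484984224 = -155219685875467/484984224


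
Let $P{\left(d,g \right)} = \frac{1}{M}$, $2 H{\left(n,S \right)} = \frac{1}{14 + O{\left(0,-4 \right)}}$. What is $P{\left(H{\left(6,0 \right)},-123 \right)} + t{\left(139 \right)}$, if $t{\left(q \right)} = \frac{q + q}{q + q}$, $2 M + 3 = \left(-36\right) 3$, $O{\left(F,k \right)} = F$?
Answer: $\frac{109}{111} \approx 0.98198$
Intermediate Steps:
$M = - \frac{111}{2}$ ($M = - \frac{3}{2} + \frac{\left(-36\right) 3}{2} = - \frac{3}{2} + \frac{1}{2} \left(-108\right) = - \frac{3}{2} - 54 = - \frac{111}{2} \approx -55.5$)
$H{\left(n,S \right)} = \frac{1}{28}$ ($H{\left(n,S \right)} = \frac{1}{2 \left(14 + 0\right)} = \frac{1}{2 \cdot 14} = \frac{1}{2} \cdot \frac{1}{14} = \frac{1}{28}$)
$t{\left(q \right)} = 1$ ($t{\left(q \right)} = \frac{2 q}{2 q} = 2 q \frac{1}{2 q} = 1$)
$P{\left(d,g \right)} = - \frac{2}{111}$ ($P{\left(d,g \right)} = \frac{1}{- \frac{111}{2}} = - \frac{2}{111}$)
$P{\left(H{\left(6,0 \right)},-123 \right)} + t{\left(139 \right)} = - \frac{2}{111} + 1 = \frac{109}{111}$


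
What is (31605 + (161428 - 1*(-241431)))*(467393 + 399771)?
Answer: 376751540096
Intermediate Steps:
(31605 + (161428 - 1*(-241431)))*(467393 + 399771) = (31605 + (161428 + 241431))*867164 = (31605 + 402859)*867164 = 434464*867164 = 376751540096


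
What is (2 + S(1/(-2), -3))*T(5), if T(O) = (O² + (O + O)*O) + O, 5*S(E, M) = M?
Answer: 112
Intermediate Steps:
S(E, M) = M/5
T(O) = O + 3*O² (T(O) = (O² + (2*O)*O) + O = (O² + 2*O²) + O = 3*O² + O = O + 3*O²)
(2 + S(1/(-2), -3))*T(5) = (2 + (⅕)*(-3))*(5*(1 + 3*5)) = (2 - ⅗)*(5*(1 + 15)) = 7*(5*16)/5 = (7/5)*80 = 112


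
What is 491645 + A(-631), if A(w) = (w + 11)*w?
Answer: 882865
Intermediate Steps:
A(w) = w*(11 + w) (A(w) = (11 + w)*w = w*(11 + w))
491645 + A(-631) = 491645 - 631*(11 - 631) = 491645 - 631*(-620) = 491645 + 391220 = 882865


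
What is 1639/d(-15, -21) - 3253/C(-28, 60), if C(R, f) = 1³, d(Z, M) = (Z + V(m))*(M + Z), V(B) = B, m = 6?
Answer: -1052333/324 ≈ -3247.9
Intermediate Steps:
d(Z, M) = (6 + Z)*(M + Z) (d(Z, M) = (Z + 6)*(M + Z) = (6 + Z)*(M + Z))
C(R, f) = 1
1639/d(-15, -21) - 3253/C(-28, 60) = 1639/((-15)² + 6*(-21) + 6*(-15) - 21*(-15)) - 3253/1 = 1639/(225 - 126 - 90 + 315) - 3253*1 = 1639/324 - 3253 = -1052333/324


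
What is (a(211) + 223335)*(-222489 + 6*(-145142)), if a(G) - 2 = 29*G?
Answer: -250873652496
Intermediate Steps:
a(G) = 2 + 29*G
(a(211) + 223335)*(-222489 + 6*(-145142)) = ((2 + 29*211) + 223335)*(-222489 + 6*(-145142)) = ((2 + 6119) + 223335)*(-222489 - 870852) = (6121 + 223335)*(-1093341) = 229456*(-1093341) = -250873652496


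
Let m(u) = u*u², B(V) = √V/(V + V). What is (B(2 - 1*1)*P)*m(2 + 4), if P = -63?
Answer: -6804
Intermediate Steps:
B(V) = 1/(2*√V) (B(V) = √V/((2*V)) = (1/(2*V))*√V = 1/(2*√V))
m(u) = u³
(B(2 - 1*1)*P)*m(2 + 4) = ((1/(2*√(2 - 1*1)))*(-63))*(2 + 4)³ = ((1/(2*√(2 - 1)))*(-63))*6³ = ((1/(2*√1))*(-63))*216 = (((½)*1)*(-63))*216 = ((½)*(-63))*216 = -63/2*216 = -6804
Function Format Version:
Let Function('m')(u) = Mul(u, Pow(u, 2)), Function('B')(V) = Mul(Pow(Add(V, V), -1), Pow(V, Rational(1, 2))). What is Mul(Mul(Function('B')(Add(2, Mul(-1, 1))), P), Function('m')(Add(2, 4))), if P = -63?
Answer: -6804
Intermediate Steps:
Function('B')(V) = Mul(Rational(1, 2), Pow(V, Rational(-1, 2))) (Function('B')(V) = Mul(Pow(Mul(2, V), -1), Pow(V, Rational(1, 2))) = Mul(Mul(Rational(1, 2), Pow(V, -1)), Pow(V, Rational(1, 2))) = Mul(Rational(1, 2), Pow(V, Rational(-1, 2))))
Function('m')(u) = Pow(u, 3)
Mul(Mul(Function('B')(Add(2, Mul(-1, 1))), P), Function('m')(Add(2, 4))) = Mul(Mul(Mul(Rational(1, 2), Pow(Add(2, Mul(-1, 1)), Rational(-1, 2))), -63), Pow(Add(2, 4), 3)) = Mul(Mul(Mul(Rational(1, 2), Pow(Add(2, -1), Rational(-1, 2))), -63), Pow(6, 3)) = Mul(Mul(Mul(Rational(1, 2), Pow(1, Rational(-1, 2))), -63), 216) = Mul(Mul(Mul(Rational(1, 2), 1), -63), 216) = Mul(Mul(Rational(1, 2), -63), 216) = Mul(Rational(-63, 2), 216) = -6804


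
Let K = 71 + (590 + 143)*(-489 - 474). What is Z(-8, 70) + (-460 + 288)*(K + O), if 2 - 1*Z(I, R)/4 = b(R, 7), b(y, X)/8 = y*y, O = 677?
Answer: 121125740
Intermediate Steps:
b(y, X) = 8*y² (b(y, X) = 8*(y*y) = 8*y²)
Z(I, R) = 8 - 32*R²
K = -705808 (K = 71 + 733*(-963) = 71 - 705879 = -705808)
Z(-8, 70) + (-460 + 288)*(K + O) = (8 - 32*70²) + (-460 + 288)*(-705808 + 677) = (8 - 32*4900) - 172*(-705131) = (8 - 156800) + 121282532 = -156792 + 121282532 = 121125740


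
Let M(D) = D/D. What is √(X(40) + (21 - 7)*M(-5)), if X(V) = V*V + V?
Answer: √1654 ≈ 40.669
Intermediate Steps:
M(D) = 1
X(V) = V + V² (X(V) = V² + V = V + V²)
√(X(40) + (21 - 7)*M(-5)) = √(40*(1 + 40) + (21 - 7)*1) = √(40*41 + 14*1) = √(1640 + 14) = √1654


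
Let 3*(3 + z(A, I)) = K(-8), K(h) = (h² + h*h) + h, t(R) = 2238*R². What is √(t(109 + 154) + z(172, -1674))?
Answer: √154800259 ≈ 12442.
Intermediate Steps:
K(h) = h + 2*h² (K(h) = (h² + h²) + h = 2*h² + h = h + 2*h²)
z(A, I) = 37 (z(A, I) = -3 + (-8*(1 + 2*(-8)))/3 = -3 + (-8*(1 - 16))/3 = -3 + (-8*(-15))/3 = -3 + (⅓)*120 = -3 + 40 = 37)
√(t(109 + 154) + z(172, -1674)) = √(2238*(109 + 154)² + 37) = √(2238*263² + 37) = √(2238*69169 + 37) = √(154800222 + 37) = √154800259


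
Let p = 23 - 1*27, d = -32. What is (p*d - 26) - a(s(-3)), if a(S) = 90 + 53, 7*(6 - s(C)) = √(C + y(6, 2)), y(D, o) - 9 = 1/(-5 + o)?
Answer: -41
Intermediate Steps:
y(D, o) = 9 + 1/(-5 + o)
p = -4 (p = 23 - 27 = -4)
s(C) = 6 - √(26/3 + C)/7 (s(C) = 6 - √(C + (-44 + 9*2)/(-5 + 2))/7 = 6 - √(C + (-44 + 18)/(-3))/7 = 6 - √(C - ⅓*(-26))/7 = 6 - √(C + 26/3)/7 = 6 - √(26/3 + C)/7)
a(S) = 143
(p*d - 26) - a(s(-3)) = (-4*(-32) - 26) - 1*143 = (128 - 26) - 143 = 102 - 143 = -41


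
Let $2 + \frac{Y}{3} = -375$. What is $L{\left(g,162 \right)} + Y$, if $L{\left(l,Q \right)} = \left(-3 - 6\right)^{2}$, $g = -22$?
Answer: $-1050$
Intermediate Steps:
$L{\left(l,Q \right)} = 81$ ($L{\left(l,Q \right)} = \left(-9\right)^{2} = 81$)
$Y = -1131$ ($Y = -6 + 3 \left(-375\right) = -6 - 1125 = -1131$)
$L{\left(g,162 \right)} + Y = 81 - 1131 = -1050$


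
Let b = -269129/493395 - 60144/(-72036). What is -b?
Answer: -40824493/141040485 ≈ -0.28945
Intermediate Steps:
b = 40824493/141040485 (b = -269129*1/493395 - 60144*(-1/72036) = -38447/70485 + 5012/6003 = 40824493/141040485 ≈ 0.28945)
-b = -1*40824493/141040485 = -40824493/141040485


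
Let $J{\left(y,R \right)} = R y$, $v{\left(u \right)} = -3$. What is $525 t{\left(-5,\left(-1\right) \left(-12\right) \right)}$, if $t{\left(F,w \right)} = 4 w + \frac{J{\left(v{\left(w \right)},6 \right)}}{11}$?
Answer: $\frac{267750}{11} \approx 24341.0$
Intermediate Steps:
$t{\left(F,w \right)} = - \frac{18}{11} + 4 w$ ($t{\left(F,w \right)} = 4 w + \frac{6 \left(-3\right)}{11} = 4 w - \frac{18}{11} = - \frac{18}{11} + 4 w$)
$525 t{\left(-5,\left(-1\right) \left(-12\right) \right)} = 525 \left(- \frac{18}{11} + 4 \left(\left(-1\right) \left(-12\right)\right)\right) = 525 \left(- \frac{18}{11} + 4 \cdot 12\right) = 525 \left(- \frac{18}{11} + 48\right) = 525 \cdot \frac{510}{11} = \frac{267750}{11}$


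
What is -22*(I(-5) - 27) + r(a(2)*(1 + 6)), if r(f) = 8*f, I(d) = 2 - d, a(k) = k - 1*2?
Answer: 440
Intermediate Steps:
a(k) = -2 + k (a(k) = k - 2 = -2 + k)
-22*(I(-5) - 27) + r(a(2)*(1 + 6)) = -22*((2 - 1*(-5)) - 27) + 8*((-2 + 2)*(1 + 6)) = -22*((2 + 5) - 27) + 8*(0*7) = -22*(7 - 27) + 8*0 = -22*(-20) + 0 = 440 + 0 = 440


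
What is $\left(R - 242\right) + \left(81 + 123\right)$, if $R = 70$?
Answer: $32$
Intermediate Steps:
$\left(R - 242\right) + \left(81 + 123\right) = \left(70 - 242\right) + \left(81 + 123\right) = -172 + 204 = 32$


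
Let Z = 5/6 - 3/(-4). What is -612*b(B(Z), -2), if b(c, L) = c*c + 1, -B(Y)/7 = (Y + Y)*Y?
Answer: -108645521/144 ≈ -7.5448e+5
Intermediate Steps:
Z = 19/12 (Z = 5*(⅙) - 3*(-¼) = ⅚ + ¾ = 19/12 ≈ 1.5833)
B(Y) = -14*Y² (B(Y) = -7*(Y + Y)*Y = -7*2*Y*Y = -14*Y²)
b(c, L) = 1 + c² (b(c, L) = c² + 1 = 1 + c²)
-612*b(B(Z), -2) = -612*(1 + (-14*(19/12)²)²) = -612*(1 + (-14*361/144)²) = -612*(1 + (-2527/72)²) = -612*(1 + 6385729/5184) = -612*6390913/5184 = -108645521/144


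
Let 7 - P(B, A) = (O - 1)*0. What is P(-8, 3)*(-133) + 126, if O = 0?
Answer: -805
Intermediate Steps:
P(B, A) = 7 (P(B, A) = 7 - (0 - 1)*0 = 7 - (-1)*0 = 7 - 1*0 = 7 + 0 = 7)
P(-8, 3)*(-133) + 126 = 7*(-133) + 126 = -931 + 126 = -805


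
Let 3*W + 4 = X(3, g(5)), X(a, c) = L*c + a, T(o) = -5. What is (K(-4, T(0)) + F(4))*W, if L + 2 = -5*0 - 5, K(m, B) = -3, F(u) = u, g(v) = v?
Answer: -12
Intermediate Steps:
L = -7 (L = -2 + (-5*0 - 5) = -2 + (0 - 5) = -2 - 5 = -7)
X(a, c) = a - 7*c (X(a, c) = -7*c + a = a - 7*c)
W = -12 (W = -4/3 + (3 - 7*5)/3 = -4/3 + (3 - 35)/3 = -4/3 + (⅓)*(-32) = -4/3 - 32/3 = -12)
(K(-4, T(0)) + F(4))*W = (-3 + 4)*(-12) = 1*(-12) = -12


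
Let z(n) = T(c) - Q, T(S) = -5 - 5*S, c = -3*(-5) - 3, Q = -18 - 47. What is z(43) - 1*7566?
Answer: -7566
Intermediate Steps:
Q = -65
c = 12 (c = 15 - 3 = 12)
z(n) = 0 (z(n) = (-5 - 5*12) - 1*(-65) = (-5 - 60) + 65 = -65 + 65 = 0)
z(43) - 1*7566 = 0 - 1*7566 = 0 - 7566 = -7566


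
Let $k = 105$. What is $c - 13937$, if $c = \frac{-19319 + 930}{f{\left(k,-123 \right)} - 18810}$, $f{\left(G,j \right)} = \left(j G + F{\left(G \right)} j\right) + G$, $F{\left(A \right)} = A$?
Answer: $- \frac{620665906}{44535} \approx -13937.0$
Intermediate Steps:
$f{\left(G,j \right)} = G + 2 G j$ ($f{\left(G,j \right)} = \left(j G + G j\right) + G = \left(G j + G j\right) + G = 2 G j + G = G + 2 G j$)
$c = \frac{18389}{44535}$ ($c = \frac{-19319 + 930}{105 \left(1 + 2 \left(-123\right)\right) - 18810} = - \frac{18389}{105 \left(1 - 246\right) - 18810} = - \frac{18389}{105 \left(-245\right) - 18810} = - \frac{18389}{-25725 - 18810} = - \frac{18389}{-44535} = \left(-18389\right) \left(- \frac{1}{44535}\right) = \frac{18389}{44535} \approx 0.41291$)
$c - 13937 = \frac{18389}{44535} - 13937 = - \frac{620665906}{44535}$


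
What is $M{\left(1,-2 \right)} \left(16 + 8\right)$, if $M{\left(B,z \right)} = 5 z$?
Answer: $-240$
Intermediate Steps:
$M{\left(1,-2 \right)} \left(16 + 8\right) = 5 \left(-2\right) \left(16 + 8\right) = \left(-10\right) 24 = -240$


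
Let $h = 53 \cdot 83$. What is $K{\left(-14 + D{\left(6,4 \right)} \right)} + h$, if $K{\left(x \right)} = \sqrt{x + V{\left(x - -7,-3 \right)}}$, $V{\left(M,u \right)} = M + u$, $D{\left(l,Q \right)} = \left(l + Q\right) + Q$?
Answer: $4401$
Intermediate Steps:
$D{\left(l,Q \right)} = l + 2 Q$ ($D{\left(l,Q \right)} = \left(Q + l\right) + Q = l + 2 Q$)
$h = 4399$
$K{\left(x \right)} = \sqrt{4 + 2 x}$ ($K{\left(x \right)} = \sqrt{x + \left(\left(x - -7\right) - 3\right)} = \sqrt{x + \left(\left(x + 7\right) - 3\right)} = \sqrt{x + \left(\left(7 + x\right) - 3\right)} = \sqrt{x + \left(4 + x\right)} = \sqrt{4 + 2 x}$)
$K{\left(-14 + D{\left(6,4 \right)} \right)} + h = \sqrt{4 + 2 \left(-14 + \left(6 + 2 \cdot 4\right)\right)} + 4399 = \sqrt{4 + 2 \left(-14 + \left(6 + 8\right)\right)} + 4399 = \sqrt{4 + 2 \left(-14 + 14\right)} + 4399 = \sqrt{4 + 2 \cdot 0} + 4399 = \sqrt{4 + 0} + 4399 = \sqrt{4} + 4399 = 2 + 4399 = 4401$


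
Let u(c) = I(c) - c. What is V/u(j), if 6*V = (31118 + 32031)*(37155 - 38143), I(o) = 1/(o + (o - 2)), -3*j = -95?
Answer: 5739991504/17471 ≈ 3.2854e+5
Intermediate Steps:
j = 95/3 (j = -⅓*(-95) = 95/3 ≈ 31.667)
I(o) = 1/(-2 + 2*o) (I(o) = 1/(o + (-2 + o)) = 1/(-2 + 2*o))
u(c) = 1/(2*(-1 + c)) - c
V = -31195606/3 (V = ((31118 + 32031)*(37155 - 38143))/6 = (63149*(-988))/6 = (⅙)*(-62391212) = -31195606/3 ≈ -1.0399e+7)
V/u(j) = -31195606*(-1 + 95/3)/(½ - 1*95/3*(-1 + 95/3))/3 = -31195606*92/(3*(½ - 1*95/3*92/3))/3 = -31195606*92/(3*(½ - 8740/9))/3 = -31195606/(3*((3/92)*(-17471/18))) = -31195606/(3*(-17471/552)) = -31195606/3*(-552/17471) = 5739991504/17471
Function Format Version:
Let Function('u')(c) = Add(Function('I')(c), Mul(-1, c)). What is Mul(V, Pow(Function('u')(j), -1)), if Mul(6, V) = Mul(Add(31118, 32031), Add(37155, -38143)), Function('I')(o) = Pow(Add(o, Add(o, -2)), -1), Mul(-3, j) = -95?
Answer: Rational(5739991504, 17471) ≈ 3.2854e+5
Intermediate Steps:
j = Rational(95, 3) (j = Mul(Rational(-1, 3), -95) = Rational(95, 3) ≈ 31.667)
Function('I')(o) = Pow(Add(-2, Mul(2, o)), -1) (Function('I')(o) = Pow(Add(o, Add(-2, o)), -1) = Pow(Add(-2, Mul(2, o)), -1))
Function('u')(c) = Add(Mul(Rational(1, 2), Pow(Add(-1, c), -1)), Mul(-1, c))
V = Rational(-31195606, 3) (V = Mul(Rational(1, 6), Mul(Add(31118, 32031), Add(37155, -38143))) = Mul(Rational(1, 6), Mul(63149, -988)) = Mul(Rational(1, 6), -62391212) = Rational(-31195606, 3) ≈ -1.0399e+7)
Mul(V, Pow(Function('u')(j), -1)) = Mul(Rational(-31195606, 3), Pow(Mul(Pow(Add(-1, Rational(95, 3)), -1), Add(Rational(1, 2), Mul(-1, Rational(95, 3), Add(-1, Rational(95, 3))))), -1)) = Mul(Rational(-31195606, 3), Pow(Mul(Pow(Rational(92, 3), -1), Add(Rational(1, 2), Mul(-1, Rational(95, 3), Rational(92, 3)))), -1)) = Mul(Rational(-31195606, 3), Pow(Mul(Rational(3, 92), Add(Rational(1, 2), Rational(-8740, 9))), -1)) = Mul(Rational(-31195606, 3), Pow(Mul(Rational(3, 92), Rational(-17471, 18)), -1)) = Mul(Rational(-31195606, 3), Pow(Rational(-17471, 552), -1)) = Mul(Rational(-31195606, 3), Rational(-552, 17471)) = Rational(5739991504, 17471)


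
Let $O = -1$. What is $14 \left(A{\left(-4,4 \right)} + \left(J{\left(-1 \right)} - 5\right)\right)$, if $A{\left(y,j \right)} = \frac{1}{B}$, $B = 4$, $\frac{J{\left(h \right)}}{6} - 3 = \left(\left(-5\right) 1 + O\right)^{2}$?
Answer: $\frac{6419}{2} \approx 3209.5$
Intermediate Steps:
$J{\left(h \right)} = 234$ ($J{\left(h \right)} = 18 + 6 \left(\left(-5\right) 1 - 1\right)^{2} = 18 + 6 \left(-5 - 1\right)^{2} = 18 + 6 \left(-6\right)^{2} = 18 + 6 \cdot 36 = 18 + 216 = 234$)
$A{\left(y,j \right)} = \frac{1}{4}$
$14 \left(A{\left(-4,4 \right)} + \left(J{\left(-1 \right)} - 5\right)\right) = 14 \left(\frac{1}{4} + \left(234 - 5\right)\right) = 14 \left(\frac{1}{4} + 229\right) = 14 \cdot \frac{917}{4} = \frac{6419}{2}$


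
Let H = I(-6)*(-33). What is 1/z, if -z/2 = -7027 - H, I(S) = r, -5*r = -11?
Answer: 5/69544 ≈ 7.1897e-5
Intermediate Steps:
r = 11/5 (r = -⅕*(-11) = 11/5 ≈ 2.2000)
I(S) = 11/5
H = -363/5 (H = (11/5)*(-33) = -363/5 ≈ -72.600)
z = 69544/5 (z = -2*(-7027 - 1*(-363/5)) = -2*(-7027 + 363/5) = -2*(-34772/5) = 69544/5 ≈ 13909.)
1/z = 1/(69544/5) = 5/69544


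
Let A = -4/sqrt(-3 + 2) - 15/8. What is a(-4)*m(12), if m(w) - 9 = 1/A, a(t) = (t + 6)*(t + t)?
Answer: -177936/1249 + 4096*I/1249 ≈ -142.46 + 3.2794*I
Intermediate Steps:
a(t) = 2*t*(6 + t) (a(t) = (6 + t)*(2*t) = 2*t*(6 + t))
A = -15/8 + 4*I (A = -4*(-I) - 15*1/8 = -4*(-I) - 15/8 = -(-4)*I - 15/8 = 4*I - 15/8 = -15/8 + 4*I ≈ -1.875 + 4.0*I)
m(w) = 9 + 64*(-15/8 - 4*I)/1249 (m(w) = 9 + 1/(-15/8 + 4*I) = 9 + 64*(-15/8 - 4*I)/1249)
a(-4)*m(12) = (2*(-4)*(6 - 4))*(11121/1249 - 256*I/1249) = (2*(-4)*2)*(11121/1249 - 256*I/1249) = -16*(11121/1249 - 256*I/1249) = -177936/1249 + 4096*I/1249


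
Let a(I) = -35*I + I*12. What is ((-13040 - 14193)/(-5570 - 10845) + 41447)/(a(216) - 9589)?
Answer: -680379738/238953155 ≈ -2.8473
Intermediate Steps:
a(I) = -23*I (a(I) = -35*I + 12*I = -23*I)
((-13040 - 14193)/(-5570 - 10845) + 41447)/(a(216) - 9589) = ((-13040 - 14193)/(-5570 - 10845) + 41447)/(-23*216 - 9589) = (-27233/(-16415) + 41447)/(-4968 - 9589) = (-27233*(-1/16415) + 41447)/(-14557) = (27233/16415 + 41447)*(-1/14557) = (680379738/16415)*(-1/14557) = -680379738/238953155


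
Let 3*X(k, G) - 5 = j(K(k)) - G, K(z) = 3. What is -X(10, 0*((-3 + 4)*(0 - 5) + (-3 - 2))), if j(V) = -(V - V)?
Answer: -5/3 ≈ -1.6667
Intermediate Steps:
j(V) = 0 (j(V) = -1*0 = 0)
X(k, G) = 5/3 - G/3 (X(k, G) = 5/3 + (0 - G)/3 = 5/3 + (-G)/3 = 5/3 - G/3)
-X(10, 0*((-3 + 4)*(0 - 5) + (-3 - 2))) = -(5/3 - 0*((-3 + 4)*(0 - 5) + (-3 - 2))) = -(5/3 - 0*(1*(-5) - 5)) = -(5/3 - 0*(-5 - 5)) = -(5/3 - 0*(-10)) = -(5/3 - 1/3*0) = -(5/3 + 0) = -1*5/3 = -5/3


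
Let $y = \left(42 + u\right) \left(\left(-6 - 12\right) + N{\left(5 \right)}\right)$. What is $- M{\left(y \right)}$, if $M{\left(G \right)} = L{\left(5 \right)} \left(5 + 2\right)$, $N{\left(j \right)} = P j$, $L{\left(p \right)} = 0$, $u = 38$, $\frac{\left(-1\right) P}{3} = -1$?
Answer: $0$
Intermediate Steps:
$P = 3$ ($P = \left(-3\right) \left(-1\right) = 3$)
$N{\left(j \right)} = 3 j$
$y = -240$ ($y = \left(42 + 38\right) \left(\left(-6 - 12\right) + 3 \cdot 5\right) = 80 \left(-18 + 15\right) = 80 \left(-3\right) = -240$)
$M{\left(G \right)} = 0$ ($M{\left(G \right)} = 0 \left(5 + 2\right) = 0 \cdot 7 = 0$)
$- M{\left(y \right)} = \left(-1\right) 0 = 0$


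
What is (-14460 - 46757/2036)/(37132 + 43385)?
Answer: -29487317/163932612 ≈ -0.17987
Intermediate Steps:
(-14460 - 46757/2036)/(37132 + 43385) = (-14460 - 46757*1/2036)/80517 = (-14460 - 46757/2036)*(1/80517) = -29487317/2036*1/80517 = -29487317/163932612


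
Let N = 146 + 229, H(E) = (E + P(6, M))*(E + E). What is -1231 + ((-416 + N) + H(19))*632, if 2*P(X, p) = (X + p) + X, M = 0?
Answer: 573257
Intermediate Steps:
P(X, p) = X + p/2 (P(X, p) = ((X + p) + X)/2 = (p + 2*X)/2 = X + p/2)
H(E) = 2*E*(6 + E) (H(E) = (E + (6 + (1/2)*0))*(E + E) = (E + (6 + 0))*(2*E) = (E + 6)*(2*E) = (6 + E)*(2*E) = 2*E*(6 + E))
N = 375
-1231 + ((-416 + N) + H(19))*632 = -1231 + ((-416 + 375) + 2*19*(6 + 19))*632 = -1231 + (-41 + 2*19*25)*632 = -1231 + (-41 + 950)*632 = -1231 + 909*632 = -1231 + 574488 = 573257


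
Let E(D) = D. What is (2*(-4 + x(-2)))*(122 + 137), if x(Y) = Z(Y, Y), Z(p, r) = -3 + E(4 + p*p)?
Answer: 518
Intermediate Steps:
Z(p, r) = 1 + p² (Z(p, r) = -3 + (4 + p*p) = -3 + (4 + p²) = 1 + p²)
x(Y) = 1 + Y²
(2*(-4 + x(-2)))*(122 + 137) = (2*(-4 + (1 + (-2)²)))*(122 + 137) = (2*(-4 + (1 + 4)))*259 = (2*(-4 + 5))*259 = (2*1)*259 = 2*259 = 518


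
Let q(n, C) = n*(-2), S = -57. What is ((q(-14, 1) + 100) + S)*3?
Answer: 213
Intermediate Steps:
q(n, C) = -2*n
((q(-14, 1) + 100) + S)*3 = ((-2*(-14) + 100) - 57)*3 = ((28 + 100) - 57)*3 = (128 - 57)*3 = 71*3 = 213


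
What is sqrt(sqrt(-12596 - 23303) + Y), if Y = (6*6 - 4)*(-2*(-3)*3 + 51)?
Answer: sqrt(2208 + I*sqrt(35899)) ≈ 47.033 + 2.0142*I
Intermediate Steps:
Y = 2208 (Y = (36 - 4)*(6*3 + 51) = 32*(18 + 51) = 32*69 = 2208)
sqrt(sqrt(-12596 - 23303) + Y) = sqrt(sqrt(-12596 - 23303) + 2208) = sqrt(sqrt(-35899) + 2208) = sqrt(I*sqrt(35899) + 2208) = sqrt(2208 + I*sqrt(35899))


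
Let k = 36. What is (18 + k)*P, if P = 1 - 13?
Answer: -648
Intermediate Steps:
P = -12
(18 + k)*P = (18 + 36)*(-12) = 54*(-12) = -648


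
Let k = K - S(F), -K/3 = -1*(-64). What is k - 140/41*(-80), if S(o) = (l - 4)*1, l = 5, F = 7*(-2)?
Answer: 3287/41 ≈ 80.171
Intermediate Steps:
F = -14
S(o) = 1 (S(o) = (5 - 4)*1 = 1*1 = 1)
K = -192 (K = -(-3)*(-64) = -3*64 = -192)
k = -193 (k = -192 - 1*1 = -192 - 1 = -193)
k - 140/41*(-80) = -193 - 140/41*(-80) = -193 + 11200/41 = 3287/41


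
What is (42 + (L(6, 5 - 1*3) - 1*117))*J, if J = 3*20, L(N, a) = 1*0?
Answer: -4500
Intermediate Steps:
L(N, a) = 0
J = 60
(42 + (L(6, 5 - 1*3) - 1*117))*J = (42 + (0 - 1*117))*60 = (42 + (0 - 117))*60 = (42 - 117)*60 = -75*60 = -4500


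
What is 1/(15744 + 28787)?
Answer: 1/44531 ≈ 2.2456e-5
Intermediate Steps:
1/(15744 + 28787) = 1/44531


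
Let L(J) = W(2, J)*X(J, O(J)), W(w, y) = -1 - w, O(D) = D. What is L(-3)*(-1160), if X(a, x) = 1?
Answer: 3480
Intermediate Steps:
L(J) = -3 (L(J) = (-1 - 1*2)*1 = (-1 - 2)*1 = -3*1 = -3)
L(-3)*(-1160) = -3*(-1160) = 3480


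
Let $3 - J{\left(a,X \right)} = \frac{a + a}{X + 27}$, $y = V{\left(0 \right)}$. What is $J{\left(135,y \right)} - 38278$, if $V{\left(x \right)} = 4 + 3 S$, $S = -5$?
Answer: $- \frac{306335}{8} \approx -38292.0$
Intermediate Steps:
$V{\left(x \right)} = -11$ ($V{\left(x \right)} = 4 + 3 \left(-5\right) = 4 - 15 = -11$)
$y = -11$
$J{\left(a,X \right)} = 3 - \frac{2 a}{27 + X}$ ($J{\left(a,X \right)} = 3 - \frac{a + a}{X + 27} = 3 - \frac{2 a}{27 + X}$)
$J{\left(135,y \right)} - 38278 = \frac{81 - 270 + 3 \left(-11\right)}{27 - 11} - 38278 = \frac{81 - 270 - 33}{16} - 38278 = \frac{1}{16} \left(-222\right) - 38278 = - \frac{111}{8} - 38278 = - \frac{306335}{8}$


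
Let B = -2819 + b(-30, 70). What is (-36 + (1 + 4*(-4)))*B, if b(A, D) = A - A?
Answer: 143769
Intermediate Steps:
b(A, D) = 0
B = -2819 (B = -2819 + 0 = -2819)
(-36 + (1 + 4*(-4)))*B = (-36 + (1 + 4*(-4)))*(-2819) = (-36 + (1 - 16))*(-2819) = (-36 - 15)*(-2819) = -51*(-2819) = 143769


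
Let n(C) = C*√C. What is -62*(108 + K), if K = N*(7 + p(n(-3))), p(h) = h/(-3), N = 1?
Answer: -7130 - 62*I*√3 ≈ -7130.0 - 107.39*I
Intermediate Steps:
n(C) = C^(3/2)
p(h) = -h/3 (p(h) = h*(-⅓) = -h/3)
K = 7 + I*√3 (K = 1*(7 - (-1)*I*√3) = 1*(7 + I*√3) = 7 + I*√3 ≈ 7.0 + 1.732*I)
-62*(108 + K) = -62*(108 + (7 + I*√3)) = -62*(115 + I*√3) = -7130 - 62*I*√3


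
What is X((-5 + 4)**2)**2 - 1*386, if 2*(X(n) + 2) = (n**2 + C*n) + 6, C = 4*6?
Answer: -815/4 ≈ -203.75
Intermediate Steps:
C = 24
X(n) = 1 + n**2/2 + 12*n (X(n) = -2 + ((n**2 + 24*n) + 6)/2 = -2 + (6 + n**2 + 24*n)/2 = -2 + (3 + n**2/2 + 12*n) = 1 + n**2/2 + 12*n)
X((-5 + 4)**2)**2 - 1*386 = (1 + ((-5 + 4)**2)**2/2 + 12*(-5 + 4)**2)**2 - 1*386 = (1 + ((-1)**2)**2/2 + 12*(-1)**2)**2 - 386 = (1 + (1/2)*1**2 + 12*1)**2 - 386 = (1 + (1/2)*1 + 12)**2 - 386 = (1 + 1/2 + 12)**2 - 386 = (27/2)**2 - 386 = 729/4 - 386 = -815/4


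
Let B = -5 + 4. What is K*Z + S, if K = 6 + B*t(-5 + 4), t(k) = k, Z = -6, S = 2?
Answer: -40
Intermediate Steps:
B = -1
K = 7 (K = 6 - (-5 + 4) = 6 - 1*(-1) = 6 + 1 = 7)
K*Z + S = 7*(-6) + 2 = -42 + 2 = -40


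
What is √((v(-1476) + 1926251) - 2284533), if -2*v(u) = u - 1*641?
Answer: 3*I*√158766/2 ≈ 597.68*I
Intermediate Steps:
v(u) = 641/2 - u/2 (v(u) = -(u - 1*641)/2 = -(u - 641)/2 = -(-641 + u)/2 = 641/2 - u/2)
√((v(-1476) + 1926251) - 2284533) = √(((641/2 - ½*(-1476)) + 1926251) - 2284533) = √(((641/2 + 738) + 1926251) - 2284533) = √((2117/2 + 1926251) - 2284533) = √(3854619/2 - 2284533) = √(-714447/2) = 3*I*√158766/2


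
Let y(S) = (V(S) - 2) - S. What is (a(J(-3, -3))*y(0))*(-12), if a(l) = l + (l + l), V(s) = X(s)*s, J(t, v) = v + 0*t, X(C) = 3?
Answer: -216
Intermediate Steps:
J(t, v) = v (J(t, v) = v + 0 = v)
V(s) = 3*s
a(l) = 3*l (a(l) = l + 2*l = 3*l)
y(S) = -2 + 2*S (y(S) = (3*S - 2) - S = (-2 + 3*S) - S = -2 + 2*S)
(a(J(-3, -3))*y(0))*(-12) = ((3*(-3))*(-2 + 2*0))*(-12) = -9*(-2 + 0)*(-12) = -9*(-2)*(-12) = 18*(-12) = -216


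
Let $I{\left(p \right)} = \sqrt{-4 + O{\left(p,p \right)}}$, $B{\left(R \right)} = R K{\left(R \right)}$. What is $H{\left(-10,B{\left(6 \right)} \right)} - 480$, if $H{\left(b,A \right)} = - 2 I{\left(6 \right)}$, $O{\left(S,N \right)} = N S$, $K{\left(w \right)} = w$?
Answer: $-480 - 8 \sqrt{2} \approx -491.31$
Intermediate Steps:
$B{\left(R \right)} = R^{2}$ ($B{\left(R \right)} = R R = R^{2}$)
$I{\left(p \right)} = \sqrt{-4 + p^{2}}$ ($I{\left(p \right)} = \sqrt{-4 + p p} = \sqrt{-4 + p^{2}}$)
$H{\left(b,A \right)} = - 8 \sqrt{2}$ ($H{\left(b,A \right)} = - 2 \sqrt{-4 + 6^{2}} = - 2 \sqrt{-4 + 36} = - 2 \sqrt{32} = - 2 \cdot 4 \sqrt{2} = - 8 \sqrt{2}$)
$H{\left(-10,B{\left(6 \right)} \right)} - 480 = - 8 \sqrt{2} - 480 = -480 - 8 \sqrt{2}$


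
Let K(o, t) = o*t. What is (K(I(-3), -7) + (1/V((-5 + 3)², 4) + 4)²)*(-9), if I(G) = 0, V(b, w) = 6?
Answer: -625/4 ≈ -156.25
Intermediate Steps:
(K(I(-3), -7) + (1/V((-5 + 3)², 4) + 4)²)*(-9) = (0*(-7) + (1/6 + 4)²)*(-9) = (0 + (⅙ + 4)²)*(-9) = (0 + (25/6)²)*(-9) = (0 + 625/36)*(-9) = (625/36)*(-9) = -625/4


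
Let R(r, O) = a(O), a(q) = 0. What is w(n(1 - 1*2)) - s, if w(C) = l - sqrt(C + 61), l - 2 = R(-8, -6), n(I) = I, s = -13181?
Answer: 13183 - 2*sqrt(15) ≈ 13175.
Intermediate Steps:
R(r, O) = 0
l = 2 (l = 2 + 0 = 2)
w(C) = 2 - sqrt(61 + C) (w(C) = 2 - sqrt(C + 61) = 2 - sqrt(61 + C))
w(n(1 - 1*2)) - s = (2 - sqrt(61 + (1 - 1*2))) - 1*(-13181) = (2 - sqrt(61 + (1 - 2))) + 13181 = (2 - sqrt(61 - 1)) + 13181 = (2 - sqrt(60)) + 13181 = (2 - 2*sqrt(15)) + 13181 = 13183 - 2*sqrt(15)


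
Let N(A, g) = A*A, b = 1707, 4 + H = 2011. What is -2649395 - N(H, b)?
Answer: -6677444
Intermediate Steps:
H = 2007 (H = -4 + 2011 = 2007)
N(A, g) = A**2
-2649395 - N(H, b) = -2649395 - 1*2007**2 = -2649395 - 1*4028049 = -2649395 - 4028049 = -6677444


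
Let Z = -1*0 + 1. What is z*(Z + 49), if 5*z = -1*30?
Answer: -300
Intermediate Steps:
Z = 1 (Z = 0 + 1 = 1)
z = -6 (z = (-1*30)/5 = (1/5)*(-30) = -6)
z*(Z + 49) = -6*(1 + 49) = -6*50 = -300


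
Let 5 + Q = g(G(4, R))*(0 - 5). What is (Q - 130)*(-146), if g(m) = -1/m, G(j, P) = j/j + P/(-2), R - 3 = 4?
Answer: 20002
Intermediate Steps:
R = 7 (R = 3 + 4 = 7)
G(j, P) = 1 - P/2 (G(j, P) = 1 + P*(-1/2) = 1 - P/2)
Q = -7 (Q = -5 + (-1/(1 - 1/2*7))*(0 - 5) = -5 - 1/(1 - 7/2)*(-5) = -5 - 1/(-5/2)*(-5) = -5 - 1*(-2/5)*(-5) = -5 + (2/5)*(-5) = -5 - 2 = -7)
(Q - 130)*(-146) = (-7 - 130)*(-146) = -137*(-146) = 20002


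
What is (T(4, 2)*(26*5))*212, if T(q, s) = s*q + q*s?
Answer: 440960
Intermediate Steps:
T(q, s) = 2*q*s (T(q, s) = q*s + q*s = 2*q*s)
(T(4, 2)*(26*5))*212 = ((2*4*2)*(26*5))*212 = (16*130)*212 = 2080*212 = 440960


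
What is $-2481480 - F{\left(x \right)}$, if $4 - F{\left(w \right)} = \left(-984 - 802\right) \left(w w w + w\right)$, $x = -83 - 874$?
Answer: $1565370170216$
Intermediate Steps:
$x = -957$
$F{\left(w \right)} = 4 + 1786 w + 1786 w^{3}$ ($F{\left(w \right)} = 4 - \left(-984 - 802\right) \left(w w w + w\right) = 4 - \left(-984 - 802\right) \left(w^{2} w + w\right) = 4 - - 1786 \left(w^{3} + w\right) = 4 - - 1786 \left(w + w^{3}\right) = 4 - \left(- 1786 w - 1786 w^{3}\right) = 4 + \left(1786 w + 1786 w^{3}\right) = 4 + 1786 w + 1786 w^{3}$)
$-2481480 - F{\left(x \right)} = -2481480 - \left(4 + 1786 \left(-957\right) + 1786 \left(-957\right)^{3}\right) = -2481480 - \left(4 - 1709202 + 1786 \left(-876467493\right)\right) = -2481480 - \left(4 - 1709202 - 1565370942498\right) = -2481480 - -1565372651696 = -2481480 + 1565372651696 = 1565370170216$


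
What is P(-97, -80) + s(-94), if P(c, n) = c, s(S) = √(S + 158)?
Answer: -89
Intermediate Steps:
s(S) = √(158 + S)
P(-97, -80) + s(-94) = -97 + √(158 - 94) = -97 + √64 = -97 + 8 = -89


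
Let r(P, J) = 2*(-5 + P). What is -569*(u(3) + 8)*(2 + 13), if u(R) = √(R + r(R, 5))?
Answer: -68280 - 8535*I ≈ -68280.0 - 8535.0*I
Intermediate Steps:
r(P, J) = -10 + 2*P
u(R) = √(-10 + 3*R) (u(R) = √(R + (-10 + 2*R)) = √(-10 + 3*R))
-569*(u(3) + 8)*(2 + 13) = -569*(√(-10 + 3*3) + 8)*(2 + 13) = -569*(√(-10 + 9) + 8)*15 = -569*(√(-1) + 8)*15 = -569*(I + 8)*15 = -569*(8 + I)*15 = -569*(120 + 15*I) = -68280 - 8535*I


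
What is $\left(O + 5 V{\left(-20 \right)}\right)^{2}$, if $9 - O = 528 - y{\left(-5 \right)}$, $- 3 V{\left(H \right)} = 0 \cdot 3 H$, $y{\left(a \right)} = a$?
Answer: $274576$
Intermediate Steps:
$V{\left(H \right)} = 0$ ($V{\left(H \right)} = - \frac{0 \cdot 3 H}{3} = - \frac{0 H}{3} = \left(- \frac{1}{3}\right) 0 = 0$)
$O = -524$ ($O = 9 - \left(528 - -5\right) = 9 - \left(528 + 5\right) = 9 - 533 = -524$)
$\left(O + 5 V{\left(-20 \right)}\right)^{2} = \left(-524 + 5 \cdot 0\right)^{2} = \left(-524 + 0\right)^{2} = \left(-524\right)^{2} = 274576$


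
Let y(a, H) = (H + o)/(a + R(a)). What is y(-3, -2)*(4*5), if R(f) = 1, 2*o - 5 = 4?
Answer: -25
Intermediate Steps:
o = 9/2 (o = 5/2 + (1/2)*4 = 5/2 + 2 = 9/2 ≈ 4.5000)
y(a, H) = (9/2 + H)/(1 + a) (y(a, H) = (H + 9/2)/(a + 1) = (9/2 + H)/(1 + a))
y(-3, -2)*(4*5) = ((9/2 - 2)/(1 - 3))*(4*5) = ((5/2)/(-2))*20 = -1/2*5/2*20 = -5/4*20 = -25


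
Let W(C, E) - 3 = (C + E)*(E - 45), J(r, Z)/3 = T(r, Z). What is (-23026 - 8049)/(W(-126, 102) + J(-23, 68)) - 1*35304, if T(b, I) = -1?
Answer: -48264797/1368 ≈ -35281.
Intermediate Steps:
J(r, Z) = -3 (J(r, Z) = 3*(-1) = -3)
W(C, E) = 3 + (-45 + E)*(C + E) (W(C, E) = 3 + (C + E)*(E - 45) = 3 + (C + E)*(-45 + E) = 3 + (-45 + E)*(C + E))
(-23026 - 8049)/(W(-126, 102) + J(-23, 68)) - 1*35304 = (-23026 - 8049)/((3 + 102² - 45*(-126) - 45*102 - 126*102) - 3) - 1*35304 = -31075/((3 + 10404 + 5670 - 4590 - 12852) - 3) - 35304 = -31075/(-1365 - 3) - 35304 = -31075/(-1368) - 35304 = -31075*(-1/1368) - 35304 = 31075/1368 - 35304 = -48264797/1368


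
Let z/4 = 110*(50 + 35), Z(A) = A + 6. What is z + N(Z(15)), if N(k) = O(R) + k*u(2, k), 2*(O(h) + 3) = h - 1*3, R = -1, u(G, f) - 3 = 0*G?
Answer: 37458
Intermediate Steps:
Z(A) = 6 + A
u(G, f) = 3 (u(G, f) = 3 + 0*G = 3 + 0 = 3)
O(h) = -9/2 + h/2 (O(h) = -3 + (h - 1*3)/2 = -3 + (h - 3)/2 = -3 + (-3 + h)/2 = -3 + (-3/2 + h/2) = -9/2 + h/2)
N(k) = -5 + 3*k (N(k) = (-9/2 + (½)*(-1)) + k*3 = (-9/2 - ½) + 3*k = -5 + 3*k)
z = 37400 (z = 4*(110*(50 + 35)) = 4*(110*85) = 4*9350 = 37400)
z + N(Z(15)) = 37400 + (-5 + 3*(6 + 15)) = 37400 + (-5 + 3*21) = 37400 + (-5 + 63) = 37400 + 58 = 37458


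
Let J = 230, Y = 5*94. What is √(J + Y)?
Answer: 10*√7 ≈ 26.458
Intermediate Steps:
Y = 470
√(J + Y) = √(230 + 470) = √700 = 10*√7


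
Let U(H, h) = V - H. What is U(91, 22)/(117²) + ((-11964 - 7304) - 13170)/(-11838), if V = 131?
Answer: 74086217/27008397 ≈ 2.7431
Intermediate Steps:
U(H, h) = 131 - H
U(91, 22)/(117²) + ((-11964 - 7304) - 13170)/(-11838) = (131 - 1*91)/(117²) + ((-11964 - 7304) - 13170)/(-11838) = (131 - 91)/13689 + (-19268 - 13170)*(-1/11838) = 40*(1/13689) - 32438*(-1/11838) = 40/13689 + 16219/5919 = 74086217/27008397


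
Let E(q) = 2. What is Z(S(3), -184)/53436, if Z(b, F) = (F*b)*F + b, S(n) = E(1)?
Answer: 33857/26718 ≈ 1.2672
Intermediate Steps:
S(n) = 2
Z(b, F) = b + b*F² (Z(b, F) = b*F² + b = b + b*F²)
Z(S(3), -184)/53436 = (2*(1 + (-184)²))/53436 = (2*(1 + 33856))*(1/53436) = (2*33857)*(1/53436) = 67714*(1/53436) = 33857/26718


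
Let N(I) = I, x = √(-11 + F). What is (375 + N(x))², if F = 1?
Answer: (375 + I*√10)² ≈ 1.4062e+5 + 2372.0*I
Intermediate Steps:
x = I*√10 (x = √(-11 + 1) = √(-10) = I*√10 ≈ 3.1623*I)
(375 + N(x))² = (375 + I*√10)²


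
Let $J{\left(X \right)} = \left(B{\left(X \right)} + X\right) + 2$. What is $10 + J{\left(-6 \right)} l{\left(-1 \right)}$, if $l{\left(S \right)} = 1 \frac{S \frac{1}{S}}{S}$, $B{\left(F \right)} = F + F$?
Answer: $26$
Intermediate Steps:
$B{\left(F \right)} = 2 F$
$J{\left(X \right)} = 2 + 3 X$ ($J{\left(X \right)} = \left(2 X + X\right) + 2 = 3 X + 2 = 2 + 3 X$)
$l{\left(S \right)} = \frac{1}{S}$ ($l{\left(S \right)} = 1 \cdot 1 \frac{1}{S} = 1 \frac{1}{S} = \frac{1}{S}$)
$10 + J{\left(-6 \right)} l{\left(-1 \right)} = 10 + \frac{2 + 3 \left(-6\right)}{-1} = 10 + \left(2 - 18\right) \left(-1\right) = 10 - -16 = 10 + 16 = 26$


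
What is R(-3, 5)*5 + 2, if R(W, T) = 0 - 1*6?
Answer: -28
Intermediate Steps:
R(W, T) = -6 (R(W, T) = 0 - 6 = -6)
R(-3, 5)*5 + 2 = -6*5 + 2 = -30 + 2 = -28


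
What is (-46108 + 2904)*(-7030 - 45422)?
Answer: 2266136208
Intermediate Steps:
(-46108 + 2904)*(-7030 - 45422) = -43204*(-52452) = 2266136208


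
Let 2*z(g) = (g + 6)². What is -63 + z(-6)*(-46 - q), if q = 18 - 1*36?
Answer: -63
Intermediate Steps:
z(g) = (6 + g)²/2 (z(g) = (g + 6)²/2 = (6 + g)²/2)
q = -18 (q = 18 - 36 = -18)
-63 + z(-6)*(-46 - q) = -63 + ((6 - 6)²/2)*(-46 - 1*(-18)) = -63 + ((½)*0²)*(-46 + 18) = -63 + ((½)*0)*(-28) = -63 + 0*(-28) = -63 + 0 = -63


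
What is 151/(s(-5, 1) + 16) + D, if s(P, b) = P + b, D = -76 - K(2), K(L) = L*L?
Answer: -809/12 ≈ -67.417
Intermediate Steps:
K(L) = L²
D = -80 (D = -76 - 1*2² = -76 - 1*4 = -76 - 4 = -80)
151/(s(-5, 1) + 16) + D = 151/((-5 + 1) + 16) - 80 = 151/(-4 + 16) - 80 = 151/12 - 80 = -809/12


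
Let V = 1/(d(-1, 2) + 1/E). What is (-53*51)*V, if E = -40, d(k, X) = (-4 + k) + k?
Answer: 108120/241 ≈ 448.63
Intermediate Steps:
d(k, X) = -4 + 2*k
V = -40/241 (V = 1/((-4 + 2*(-1)) + 1/(-40)) = 1/((-4 - 2) - 1/40) = 1/(-6 - 1/40) = 1/(-241/40) = -40/241 ≈ -0.16598)
(-53*51)*V = -53*51*(-40/241) = -2703*(-40/241) = 108120/241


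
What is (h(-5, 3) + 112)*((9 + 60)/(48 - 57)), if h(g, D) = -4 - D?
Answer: -805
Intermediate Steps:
(h(-5, 3) + 112)*((9 + 60)/(48 - 57)) = ((-4 - 1*3) + 112)*((9 + 60)/(48 - 57)) = ((-4 - 3) + 112)*(69/(-9)) = (-7 + 112)*(69*(-⅑)) = 105*(-23/3) = -805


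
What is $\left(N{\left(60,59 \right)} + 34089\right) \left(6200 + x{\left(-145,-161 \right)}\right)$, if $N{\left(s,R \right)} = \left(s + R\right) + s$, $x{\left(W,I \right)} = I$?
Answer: $206944452$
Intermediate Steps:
$N{\left(s,R \right)} = R + 2 s$ ($N{\left(s,R \right)} = \left(R + s\right) + s = R + 2 s$)
$\left(N{\left(60,59 \right)} + 34089\right) \left(6200 + x{\left(-145,-161 \right)}\right) = \left(\left(59 + 2 \cdot 60\right) + 34089\right) \left(6200 - 161\right) = \left(\left(59 + 120\right) + 34089\right) 6039 = \left(179 + 34089\right) 6039 = 34268 \cdot 6039 = 206944452$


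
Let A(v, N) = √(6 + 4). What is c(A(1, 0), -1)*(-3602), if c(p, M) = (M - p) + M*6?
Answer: 25214 + 3602*√10 ≈ 36605.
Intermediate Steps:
A(v, N) = √10
c(p, M) = -p + 7*M (c(p, M) = (M - p) + 6*M = -p + 7*M)
c(A(1, 0), -1)*(-3602) = (-√10 + 7*(-1))*(-3602) = (-√10 - 7)*(-3602) = (-7 - √10)*(-3602) = 25214 + 3602*√10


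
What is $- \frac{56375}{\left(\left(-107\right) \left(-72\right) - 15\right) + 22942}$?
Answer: $- \frac{56375}{30631} \approx -1.8405$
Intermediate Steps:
$- \frac{56375}{\left(\left(-107\right) \left(-72\right) - 15\right) + 22942} = - \frac{56375}{\left(7704 - 15\right) + 22942} = - \frac{56375}{7689 + 22942} = - \frac{56375}{30631}$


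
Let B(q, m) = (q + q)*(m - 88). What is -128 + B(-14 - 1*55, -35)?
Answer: 16846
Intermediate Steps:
B(q, m) = 2*q*(-88 + m) (B(q, m) = (2*q)*(-88 + m) = 2*q*(-88 + m))
-128 + B(-14 - 1*55, -35) = -128 + 2*(-14 - 1*55)*(-88 - 35) = -128 + 2*(-14 - 55)*(-123) = -128 + 2*(-69)*(-123) = -128 + 16974 = 16846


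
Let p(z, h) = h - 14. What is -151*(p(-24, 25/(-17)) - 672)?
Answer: 1764737/17 ≈ 1.0381e+5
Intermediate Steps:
p(z, h) = -14 + h
-151*(p(-24, 25/(-17)) - 672) = -151*((-14 + 25/(-17)) - 672) = -151*((-14 + 25*(-1/17)) - 672) = -151*((-14 - 25/17) - 672) = -151*(-263/17 - 672) = -151*(-11687/17) = 1764737/17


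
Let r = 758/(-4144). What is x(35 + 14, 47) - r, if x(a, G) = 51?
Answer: 106051/2072 ≈ 51.183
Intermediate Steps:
r = -379/2072 (r = 758*(-1/4144) = -379/2072 ≈ -0.18291)
x(35 + 14, 47) - r = 51 - 1*(-379/2072) = 51 + 379/2072 = 106051/2072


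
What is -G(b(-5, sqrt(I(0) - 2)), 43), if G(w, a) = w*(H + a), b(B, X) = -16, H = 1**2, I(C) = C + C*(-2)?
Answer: 704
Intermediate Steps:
I(C) = -C (I(C) = C - 2*C = -C)
H = 1
G(w, a) = w*(1 + a)
-G(b(-5, sqrt(I(0) - 2)), 43) = -(-16)*(1 + 43) = -(-16)*44 = -1*(-704) = 704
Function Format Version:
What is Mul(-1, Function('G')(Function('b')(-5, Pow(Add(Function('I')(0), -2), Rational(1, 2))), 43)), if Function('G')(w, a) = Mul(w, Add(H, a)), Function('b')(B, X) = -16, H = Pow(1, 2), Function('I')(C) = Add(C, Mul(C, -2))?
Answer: 704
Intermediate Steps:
Function('I')(C) = Mul(-1, C) (Function('I')(C) = Add(C, Mul(-2, C)) = Mul(-1, C))
H = 1
Function('G')(w, a) = Mul(w, Add(1, a))
Mul(-1, Function('G')(Function('b')(-5, Pow(Add(Function('I')(0), -2), Rational(1, 2))), 43)) = Mul(-1, Mul(-16, Add(1, 43))) = Mul(-1, Mul(-16, 44)) = Mul(-1, -704) = 704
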